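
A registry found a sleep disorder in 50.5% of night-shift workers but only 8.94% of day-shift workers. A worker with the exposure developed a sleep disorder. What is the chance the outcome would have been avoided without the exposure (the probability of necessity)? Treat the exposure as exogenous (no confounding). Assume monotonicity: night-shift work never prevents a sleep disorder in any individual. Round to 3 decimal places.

p₁ = 0.505, p₀ = 0.0894.
Under exogeneity and monotonicity, PN = (p₁ − p₀) / p₁.
PN = (0.505 − 0.0894) / 0.505 = 0.4156 / 0.505 ≈ 0.8230

PN ≈ 0.823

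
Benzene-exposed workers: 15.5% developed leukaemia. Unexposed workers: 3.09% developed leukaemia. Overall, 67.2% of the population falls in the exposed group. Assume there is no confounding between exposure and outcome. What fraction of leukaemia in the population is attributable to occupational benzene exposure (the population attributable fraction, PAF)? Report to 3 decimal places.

p₁ = 0.155, p₀ = 0.0309.
Overall risk P(Y=1) = π·p₁ + (1−π)·p₀ = 0.672×0.155 + 0.328×0.0309 = 0.1143.
Under exogeneity, PAF = [P(Y=1) − p₀] / P(Y=1).
PAF = (0.1143 − 0.0309) / 0.1143 ≈ 0.7296

PAF ≈ 0.730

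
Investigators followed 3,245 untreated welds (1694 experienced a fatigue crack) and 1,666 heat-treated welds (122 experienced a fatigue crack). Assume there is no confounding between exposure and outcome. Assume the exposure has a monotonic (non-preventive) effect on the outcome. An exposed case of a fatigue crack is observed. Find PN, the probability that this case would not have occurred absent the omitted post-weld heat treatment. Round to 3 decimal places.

PN ≈ 0.860

p₁ = P(outcome | exposed) = 1694/3245 = 0.52203
p₀ = P(outcome | unexposed) = 122/1666 = 0.073229
Under exogeneity and monotonicity, PN = (p₁ − p₀) / p₁.
PN = (0.52203 − 0.073229) / 0.52203 = 0.4488 / 0.52203 ≈ 0.8597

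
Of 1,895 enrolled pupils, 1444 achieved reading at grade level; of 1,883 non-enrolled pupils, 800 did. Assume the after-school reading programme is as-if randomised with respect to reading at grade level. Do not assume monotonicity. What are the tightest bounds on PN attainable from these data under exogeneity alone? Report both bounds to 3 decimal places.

0.442 ≤ PN ≤ 0.755

p₁ = P(outcome | exposed) = 1444/1895 = 0.76201
p₀ = P(outcome | unexposed) = 800/1883 = 0.42485
Under exogeneity alone the bounds on PN are max{0,(p₁−p₀)/p₁} ≤ PN ≤ min{1,(1−p₀)/p₁}.
  lower = (p₁ − p₀)/p₁ = 0.33715 / 0.76201 ≈ 0.4425
  upper = min{1, (1 − p₀)/p₁} = 0.57515 / 0.76201 ≈ 0.7548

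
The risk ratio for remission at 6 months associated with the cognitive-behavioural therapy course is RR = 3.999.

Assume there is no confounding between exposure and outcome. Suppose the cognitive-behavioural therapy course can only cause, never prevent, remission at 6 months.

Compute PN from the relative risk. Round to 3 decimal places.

PN ≈ 0.750

Under exogeneity and monotonicity, PN = (RR − 1) / RR = 1 − 1/RR.
PN = (3.999 − 1) / 3.999 = 2.999 / 3.999 ≈ 0.7499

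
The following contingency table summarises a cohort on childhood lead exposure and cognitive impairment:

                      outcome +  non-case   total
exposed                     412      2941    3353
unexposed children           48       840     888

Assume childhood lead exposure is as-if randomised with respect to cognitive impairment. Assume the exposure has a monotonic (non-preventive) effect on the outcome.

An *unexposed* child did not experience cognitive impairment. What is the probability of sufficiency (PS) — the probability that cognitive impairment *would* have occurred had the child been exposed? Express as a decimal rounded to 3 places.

p₁ = P(outcome | exposed) = 412/3353 = 0.12288
p₀ = P(outcome | unexposed) = 48/888 = 0.054054
Under exogeneity and monotonicity, PS = (p₁ − p₀) / (1 − p₀).
PS = (0.12288 − 0.054054) / (1 − 0.054054) = 0.068821 / 0.94595 ≈ 0.0728

PS ≈ 0.073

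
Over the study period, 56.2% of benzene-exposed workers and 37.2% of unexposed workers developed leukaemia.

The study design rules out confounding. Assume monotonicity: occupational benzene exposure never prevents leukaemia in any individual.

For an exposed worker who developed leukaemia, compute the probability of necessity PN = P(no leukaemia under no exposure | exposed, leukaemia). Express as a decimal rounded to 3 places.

p₁ = 0.562, p₀ = 0.372.
Under exogeneity and monotonicity, PN = (p₁ − p₀) / p₁.
PN = (0.562 − 0.372) / 0.562 = 0.19 / 0.562 ≈ 0.3381

PN ≈ 0.338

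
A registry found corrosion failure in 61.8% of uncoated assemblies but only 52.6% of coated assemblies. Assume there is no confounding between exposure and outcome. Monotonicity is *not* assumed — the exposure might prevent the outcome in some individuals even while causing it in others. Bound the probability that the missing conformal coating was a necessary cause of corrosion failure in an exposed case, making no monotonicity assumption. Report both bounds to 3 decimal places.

p₁ = 0.618, p₀ = 0.526.
Under exogeneity alone the bounds on PN are max{0,(p₁−p₀)/p₁} ≤ PN ≤ min{1,(1−p₀)/p₁}.
  lower = (p₁ − p₀)/p₁ = 0.092 / 0.618 ≈ 0.1489
  upper = min{1, (1 − p₀)/p₁} = 0.474 / 0.618 ≈ 0.7670

0.149 ≤ PN ≤ 0.767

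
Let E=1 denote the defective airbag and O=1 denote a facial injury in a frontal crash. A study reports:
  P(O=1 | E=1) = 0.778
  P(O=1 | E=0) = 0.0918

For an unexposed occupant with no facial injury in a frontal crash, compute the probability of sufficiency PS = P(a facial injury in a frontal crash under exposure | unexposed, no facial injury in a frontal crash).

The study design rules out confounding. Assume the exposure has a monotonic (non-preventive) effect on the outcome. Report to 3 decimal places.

PS ≈ 0.756

Let p₁ = 0.778, p₀ = 0.0918.
Under exogeneity and monotonicity, PS = (p₁ − p₀) / (1 − p₀).
PS = (0.778 − 0.0918) / (1 − 0.0918) = 0.6862 / 0.9082 ≈ 0.7556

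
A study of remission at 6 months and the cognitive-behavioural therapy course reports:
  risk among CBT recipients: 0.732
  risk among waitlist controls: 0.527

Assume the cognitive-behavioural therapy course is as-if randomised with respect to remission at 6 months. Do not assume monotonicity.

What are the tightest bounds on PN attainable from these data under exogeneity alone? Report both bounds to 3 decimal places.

Let p₁ = 0.732, p₀ = 0.527.
Under exogeneity alone the bounds on PN are max{0,(p₁−p₀)/p₁} ≤ PN ≤ min{1,(1−p₀)/p₁}.
  lower = (p₁ − p₀)/p₁ = 0.205 / 0.732 ≈ 0.2801
  upper = min{1, (1 − p₀)/p₁} = 0.473 / 0.732 ≈ 0.6462

0.280 ≤ PN ≤ 0.646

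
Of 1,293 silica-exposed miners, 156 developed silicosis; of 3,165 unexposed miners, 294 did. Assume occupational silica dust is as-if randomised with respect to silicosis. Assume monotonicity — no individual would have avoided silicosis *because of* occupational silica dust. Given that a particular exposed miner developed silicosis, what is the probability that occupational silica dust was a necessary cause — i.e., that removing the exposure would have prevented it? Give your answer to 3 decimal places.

p₁ = P(outcome | exposed) = 156/1293 = 0.12065
p₀ = P(outcome | unexposed) = 294/3165 = 0.092891
Under exogeneity and monotonicity, PN = (p₁ − p₀) / p₁.
PN = (0.12065 − 0.092891) / 0.12065 = 0.027759 / 0.12065 ≈ 0.2301

PN ≈ 0.230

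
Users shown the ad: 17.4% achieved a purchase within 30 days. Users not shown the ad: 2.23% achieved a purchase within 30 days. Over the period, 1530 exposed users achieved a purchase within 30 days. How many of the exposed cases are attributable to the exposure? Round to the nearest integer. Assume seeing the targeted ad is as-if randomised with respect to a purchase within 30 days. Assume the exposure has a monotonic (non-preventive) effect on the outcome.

about 1334 cases

p₁ = 0.174, p₀ = 0.0223.
PN = (p₁ − p₀)/p₁ = (0.174 − 0.0223) / 0.174 ≈ 0.87184.
Attributable cases ≈ PN × (exposed cases) = 0.87184 × 1530 ≈ 1333.91.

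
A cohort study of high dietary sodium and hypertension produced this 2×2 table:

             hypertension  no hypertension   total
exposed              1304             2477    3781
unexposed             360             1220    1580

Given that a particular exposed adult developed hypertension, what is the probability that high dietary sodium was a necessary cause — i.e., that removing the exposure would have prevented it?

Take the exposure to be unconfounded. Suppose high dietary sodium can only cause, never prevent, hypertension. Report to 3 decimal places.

PN ≈ 0.339

p₁ = P(outcome | exposed) = 1304/3781 = 0.34488
p₀ = P(outcome | unexposed) = 360/1580 = 0.22785
Under exogeneity and monotonicity, PN = (p₁ − p₀)/p₁.
PN = (0.34488 − 0.22785) / 0.34488 ≈ 0.3393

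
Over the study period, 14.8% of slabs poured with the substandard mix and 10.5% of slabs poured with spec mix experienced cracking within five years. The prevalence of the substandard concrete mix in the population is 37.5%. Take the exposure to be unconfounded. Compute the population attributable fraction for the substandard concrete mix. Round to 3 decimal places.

PAF ≈ 0.133

p₁ = 0.148, p₀ = 0.105.
Overall risk P(Y=1) = π·p₁ + (1−π)·p₀ = 0.375×0.148 + 0.625×0.105 = 0.12113.
Under exogeneity, PAF = [P(Y=1) − p₀] / P(Y=1).
PAF = (0.12113 − 0.105) / 0.12113 ≈ 0.1331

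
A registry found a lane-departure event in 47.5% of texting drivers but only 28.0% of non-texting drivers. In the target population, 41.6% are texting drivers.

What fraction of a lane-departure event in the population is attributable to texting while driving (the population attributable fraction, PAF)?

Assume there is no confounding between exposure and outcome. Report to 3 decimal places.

PAF ≈ 0.225

p₁ = 0.475, p₀ = 0.28.
Overall risk P(Y=1) = π·p₁ + (1−π)·p₀ = 0.416×0.475 + 0.584×0.28 = 0.36112.
Under exogeneity, PAF = [P(Y=1) − p₀] / P(Y=1).
PAF = (0.36112 − 0.28) / 0.36112 ≈ 0.2246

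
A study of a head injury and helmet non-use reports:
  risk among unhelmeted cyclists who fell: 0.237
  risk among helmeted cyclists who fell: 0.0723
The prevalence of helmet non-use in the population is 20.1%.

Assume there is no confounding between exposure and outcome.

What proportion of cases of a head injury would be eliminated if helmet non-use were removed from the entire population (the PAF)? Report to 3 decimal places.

Let p₁ = 0.237, p₀ = 0.0723.
Overall risk P(Y=1) = π·p₁ + (1−π)·p₀ = 0.201×0.237 + 0.799×0.0723 = 0.1054.
Under exogeneity, PAF = [P(Y=1) − p₀] / P(Y=1).
PAF = (0.1054 − 0.0723) / 0.1054 ≈ 0.3141

PAF ≈ 0.314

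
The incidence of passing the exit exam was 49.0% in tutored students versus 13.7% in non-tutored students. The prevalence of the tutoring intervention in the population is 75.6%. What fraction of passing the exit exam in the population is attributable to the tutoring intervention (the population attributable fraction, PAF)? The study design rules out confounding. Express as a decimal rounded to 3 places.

p₁ = 0.49, p₀ = 0.137.
Overall risk P(Y=1) = π·p₁ + (1−π)·p₀ = 0.756×0.49 + 0.244×0.137 = 0.40387.
Under exogeneity, PAF = [P(Y=1) − p₀] / P(Y=1).
PAF = (0.40387 − 0.137) / 0.40387 ≈ 0.6608

PAF ≈ 0.661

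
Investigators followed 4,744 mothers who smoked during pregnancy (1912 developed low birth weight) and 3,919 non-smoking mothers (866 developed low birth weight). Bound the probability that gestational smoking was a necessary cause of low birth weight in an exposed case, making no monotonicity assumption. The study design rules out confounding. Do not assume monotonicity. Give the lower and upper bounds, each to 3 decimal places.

0.452 ≤ PN ≤ 1.000

p₁ = P(outcome | exposed) = 1912/4744 = 0.40304
p₀ = P(outcome | unexposed) = 866/3919 = 0.22097
Under exogeneity alone the bounds on PN are max{0,(p₁−p₀)/p₁} ≤ PN ≤ min{1,(1−p₀)/p₁}.
  lower = (p₁ − p₀)/p₁ = 0.18206 / 0.40304 ≈ 0.4517
  upper = min{1, (1 − p₀)/p₁} = 0.77903 / 0.40304 ≈ 1.9329 → capped at 1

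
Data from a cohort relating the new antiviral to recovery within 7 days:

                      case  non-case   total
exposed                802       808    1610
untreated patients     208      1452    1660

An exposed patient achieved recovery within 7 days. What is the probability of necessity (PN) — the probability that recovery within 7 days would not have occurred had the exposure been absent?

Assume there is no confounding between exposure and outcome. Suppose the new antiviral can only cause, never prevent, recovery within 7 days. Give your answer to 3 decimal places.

PN ≈ 0.748

p₁ = P(outcome | exposed) = 802/1610 = 0.49814
p₀ = P(outcome | unexposed) = 208/1660 = 0.1253
Under exogeneity and monotonicity, PN = (p₁ − p₀)/p₁.
PN = (0.49814 − 0.1253) / 0.49814 ≈ 0.7485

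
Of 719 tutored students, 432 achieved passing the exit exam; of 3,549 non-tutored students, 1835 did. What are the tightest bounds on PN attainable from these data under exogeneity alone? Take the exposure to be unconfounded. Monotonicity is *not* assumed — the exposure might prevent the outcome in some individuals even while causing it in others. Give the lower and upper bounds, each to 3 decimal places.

p₁ = P(outcome | exposed) = 432/719 = 0.60083
p₀ = P(outcome | unexposed) = 1835/3549 = 0.51705
Under exogeneity alone the bounds on PN are max{0,(p₁−p₀)/p₁} ≤ PN ≤ min{1,(1−p₀)/p₁}.
  lower = (p₁ − p₀)/p₁ = 0.083787 / 0.60083 ≈ 0.1395
  upper = min{1, (1 − p₀)/p₁} = 0.48295 / 0.60083 ≈ 0.8038

0.139 ≤ PN ≤ 0.804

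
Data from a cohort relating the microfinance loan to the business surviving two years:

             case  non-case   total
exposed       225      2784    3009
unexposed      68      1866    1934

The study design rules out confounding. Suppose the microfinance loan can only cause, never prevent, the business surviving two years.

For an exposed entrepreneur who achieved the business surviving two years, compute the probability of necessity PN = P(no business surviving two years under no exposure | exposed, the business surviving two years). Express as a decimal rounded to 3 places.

PN ≈ 0.530

p₁ = P(outcome | exposed) = 225/3009 = 0.074776
p₀ = P(outcome | unexposed) = 68/1934 = 0.03516
Under exogeneity and monotonicity, PN = (p₁ − p₀) / p₁.
PN = (0.074776 − 0.03516) / 0.074776 = 0.039615 / 0.074776 ≈ 0.5298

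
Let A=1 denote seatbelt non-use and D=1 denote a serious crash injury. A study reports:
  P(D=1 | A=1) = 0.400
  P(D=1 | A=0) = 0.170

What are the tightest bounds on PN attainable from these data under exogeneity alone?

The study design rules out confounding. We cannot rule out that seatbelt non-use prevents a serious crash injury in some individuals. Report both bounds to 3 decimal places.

0.575 ≤ PN ≤ 1.000

Let p₁ = 0.4, p₀ = 0.17.
Under exogeneity alone the bounds on PN are max{0,(p₁−p₀)/p₁} ≤ PN ≤ min{1,(1−p₀)/p₁}.
  lower = (p₁ − p₀)/p₁ = 0.23 / 0.4 ≈ 0.5750
  upper = min{1, (1 − p₀)/p₁} = 0.83 / 0.4 ≈ 2.0750 → capped at 1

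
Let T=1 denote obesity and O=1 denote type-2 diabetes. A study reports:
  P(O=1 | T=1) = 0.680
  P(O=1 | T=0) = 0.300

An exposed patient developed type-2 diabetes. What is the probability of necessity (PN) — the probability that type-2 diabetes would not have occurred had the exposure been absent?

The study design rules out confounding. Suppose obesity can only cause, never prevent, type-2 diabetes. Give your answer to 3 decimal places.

Let p₁ = 0.68, p₀ = 0.3.
Under exogeneity and monotonicity, PN = (p₁ − p₀) / p₁.
PN = (0.68 − 0.3) / 0.68 = 0.38 / 0.68 ≈ 0.5588

PN ≈ 0.559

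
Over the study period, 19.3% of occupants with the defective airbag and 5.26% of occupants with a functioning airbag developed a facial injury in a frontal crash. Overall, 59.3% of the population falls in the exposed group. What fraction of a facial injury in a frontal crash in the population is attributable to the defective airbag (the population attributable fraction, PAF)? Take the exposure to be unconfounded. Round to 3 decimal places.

p₁ = 0.193, p₀ = 0.0526.
Overall risk P(Y=1) = π·p₁ + (1−π)·p₀ = 0.593×0.193 + 0.407×0.0526 = 0.13586.
Under exogeneity, PAF = [P(Y=1) − p₀] / P(Y=1).
PAF = (0.13586 − 0.0526) / 0.13586 ≈ 0.6128

PAF ≈ 0.613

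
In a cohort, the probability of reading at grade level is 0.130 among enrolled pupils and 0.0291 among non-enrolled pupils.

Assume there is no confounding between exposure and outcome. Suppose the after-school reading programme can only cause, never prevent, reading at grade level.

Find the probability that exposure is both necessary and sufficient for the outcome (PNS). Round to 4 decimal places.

PNS ≈ 0.1009

Let p₁ = 0.13, p₀ = 0.0291.
Under exogeneity and monotonicity, PNS = p₁ − p₀.
PNS = 0.13 − 0.0291 = 0.1009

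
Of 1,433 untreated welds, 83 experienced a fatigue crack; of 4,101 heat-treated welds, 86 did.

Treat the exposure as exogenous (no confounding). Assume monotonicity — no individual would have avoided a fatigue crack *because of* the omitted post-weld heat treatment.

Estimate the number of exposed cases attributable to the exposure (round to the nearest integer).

p₁ = P(outcome | exposed) = 83/1433 = 0.05792
p₀ = P(outcome | unexposed) = 86/4101 = 0.02097
PN = (p₁ − p₀)/p₁ = (0.05792 − 0.02097) / 0.05792 ≈ 0.63794.
Attributable cases ≈ PN × (exposed cases) = 0.63794 × 83 ≈ 52.95.

about 53 cases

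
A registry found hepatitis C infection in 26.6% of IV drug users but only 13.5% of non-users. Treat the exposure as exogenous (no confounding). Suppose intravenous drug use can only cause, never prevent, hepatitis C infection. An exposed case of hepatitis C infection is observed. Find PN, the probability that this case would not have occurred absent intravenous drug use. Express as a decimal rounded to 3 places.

PN ≈ 0.492

p₁ = 0.266, p₀ = 0.135.
Under exogeneity and monotonicity, PN = (p₁ − p₀) / p₁.
PN = (0.266 − 0.135) / 0.266 = 0.131 / 0.266 ≈ 0.4925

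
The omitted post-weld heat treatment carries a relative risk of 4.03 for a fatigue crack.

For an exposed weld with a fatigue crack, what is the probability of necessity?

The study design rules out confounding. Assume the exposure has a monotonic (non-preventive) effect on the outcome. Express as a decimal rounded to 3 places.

PN ≈ 0.752

Under exogeneity and monotonicity, PN = (RR − 1) / RR = 1 − 1/RR.
PN = (4.03 − 1) / 4.03 = 3.03 / 4.03 ≈ 0.7519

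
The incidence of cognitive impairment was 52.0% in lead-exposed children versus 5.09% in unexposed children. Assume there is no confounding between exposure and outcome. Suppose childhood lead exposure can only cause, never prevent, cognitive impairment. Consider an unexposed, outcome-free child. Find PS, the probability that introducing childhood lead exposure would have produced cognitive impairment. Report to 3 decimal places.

p₁ = 0.52, p₀ = 0.0509.
Under exogeneity and monotonicity, PS = (p₁ − p₀) / (1 − p₀).
PS = (0.52 − 0.0509) / (1 − 0.0509) = 0.4691 / 0.9491 ≈ 0.4943

PS ≈ 0.494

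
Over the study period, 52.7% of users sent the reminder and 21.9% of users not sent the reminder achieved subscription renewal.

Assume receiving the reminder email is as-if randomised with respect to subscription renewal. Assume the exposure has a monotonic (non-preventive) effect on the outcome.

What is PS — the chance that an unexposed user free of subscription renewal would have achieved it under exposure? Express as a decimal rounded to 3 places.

PS ≈ 0.394

p₁ = 0.527, p₀ = 0.219.
Under exogeneity and monotonicity, PS = (p₁ − p₀) / (1 − p₀).
PS = (0.527 − 0.219) / (1 − 0.219) = 0.308 / 0.781 ≈ 0.3944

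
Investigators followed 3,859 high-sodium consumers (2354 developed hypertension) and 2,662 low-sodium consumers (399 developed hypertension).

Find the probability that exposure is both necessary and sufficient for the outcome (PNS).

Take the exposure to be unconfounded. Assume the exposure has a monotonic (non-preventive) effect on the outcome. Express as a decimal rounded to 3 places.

p₁ = P(outcome | exposed) = 2354/3859 = 0.61
p₀ = P(outcome | unexposed) = 399/2662 = 0.14989
Under exogeneity and monotonicity, PNS = p₁ − p₀.
PNS = 0.61 − 0.14989 = 0.46012

PNS ≈ 0.460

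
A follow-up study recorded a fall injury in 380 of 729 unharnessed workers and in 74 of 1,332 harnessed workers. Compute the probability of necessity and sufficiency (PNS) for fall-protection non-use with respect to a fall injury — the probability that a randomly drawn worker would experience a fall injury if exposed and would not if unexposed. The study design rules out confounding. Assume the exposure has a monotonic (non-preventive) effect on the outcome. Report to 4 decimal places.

p₁ = P(outcome | exposed) = 380/729 = 0.52126
p₀ = P(outcome | unexposed) = 74/1332 = 0.055556
Under exogeneity and monotonicity, PNS = p₁ − p₀.
PNS = 0.52126 − 0.055556 = 0.46571

PNS ≈ 0.4657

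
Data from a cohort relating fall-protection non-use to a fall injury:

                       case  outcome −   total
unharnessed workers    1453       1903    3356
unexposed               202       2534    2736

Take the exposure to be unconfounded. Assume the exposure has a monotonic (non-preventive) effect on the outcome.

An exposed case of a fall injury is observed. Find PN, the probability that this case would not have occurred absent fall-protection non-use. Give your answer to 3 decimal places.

PN ≈ 0.829

p₁ = P(outcome | exposed) = 1453/3356 = 0.43296
p₀ = P(outcome | unexposed) = 202/2736 = 0.07383
Under exogeneity and monotonicity, PN = (p₁ − p₀) / p₁.
PN = (0.43296 − 0.07383) / 0.43296 = 0.35913 / 0.43296 ≈ 0.8295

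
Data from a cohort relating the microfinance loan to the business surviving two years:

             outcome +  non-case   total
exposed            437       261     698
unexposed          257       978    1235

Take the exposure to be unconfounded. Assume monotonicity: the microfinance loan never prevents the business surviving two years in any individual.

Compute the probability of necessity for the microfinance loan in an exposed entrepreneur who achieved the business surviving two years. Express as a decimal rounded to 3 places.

p₁ = P(outcome | exposed) = 437/698 = 0.62607
p₀ = P(outcome | unexposed) = 257/1235 = 0.2081
Under exogeneity and monotonicity, PN = (p₁ − p₀) / p₁.
PN = (0.62607 − 0.2081) / 0.62607 = 0.41798 / 0.62607 ≈ 0.6676

PN ≈ 0.668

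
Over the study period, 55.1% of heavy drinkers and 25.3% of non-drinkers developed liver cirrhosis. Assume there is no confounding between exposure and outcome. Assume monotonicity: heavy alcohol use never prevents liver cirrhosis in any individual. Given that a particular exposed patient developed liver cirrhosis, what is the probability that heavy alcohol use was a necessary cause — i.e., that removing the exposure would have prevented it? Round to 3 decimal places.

PN ≈ 0.541

p₁ = 0.551, p₀ = 0.253.
Under exogeneity and monotonicity, PN = (p₁ − p₀) / p₁.
PN = (0.551 − 0.253) / 0.551 = 0.298 / 0.551 ≈ 0.5408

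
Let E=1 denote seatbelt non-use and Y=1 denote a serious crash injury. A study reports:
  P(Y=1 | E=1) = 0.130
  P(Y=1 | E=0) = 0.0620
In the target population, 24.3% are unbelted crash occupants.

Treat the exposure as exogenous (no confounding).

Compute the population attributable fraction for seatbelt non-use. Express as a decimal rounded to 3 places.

Let p₁ = 0.13, p₀ = 0.062.
Overall risk P(Y=1) = π·p₁ + (1−π)·p₀ = 0.243×0.13 + 0.757×0.062 = 0.078524.
Under exogeneity, PAF = [P(Y=1) − p₀] / P(Y=1).
PAF = (0.078524 − 0.062) / 0.078524 ≈ 0.2104

PAF ≈ 0.210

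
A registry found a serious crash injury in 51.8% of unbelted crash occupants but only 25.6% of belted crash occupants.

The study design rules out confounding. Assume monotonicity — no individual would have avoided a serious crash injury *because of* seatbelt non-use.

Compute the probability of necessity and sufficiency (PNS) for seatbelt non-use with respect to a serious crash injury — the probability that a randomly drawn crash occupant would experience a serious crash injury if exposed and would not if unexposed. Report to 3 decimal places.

p₁ = 0.518, p₀ = 0.256.
Under exogeneity and monotonicity, PNS = p₁ − p₀.
PNS = 0.518 − 0.256 = 0.262

PNS ≈ 0.262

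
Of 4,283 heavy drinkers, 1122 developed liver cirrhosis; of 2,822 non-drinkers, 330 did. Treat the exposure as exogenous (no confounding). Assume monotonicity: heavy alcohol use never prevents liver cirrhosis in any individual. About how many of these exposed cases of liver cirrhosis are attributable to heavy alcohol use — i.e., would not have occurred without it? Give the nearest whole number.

about 621 cases

p₁ = P(outcome | exposed) = 1122/4283 = 0.26197
p₀ = P(outcome | unexposed) = 330/2822 = 0.11694
PN = (p₁ − p₀)/p₁ = (0.26197 − 0.11694) / 0.26197 ≈ 0.55361.
Attributable cases ≈ PN × (exposed cases) = 0.55361 × 1122 ≈ 621.15.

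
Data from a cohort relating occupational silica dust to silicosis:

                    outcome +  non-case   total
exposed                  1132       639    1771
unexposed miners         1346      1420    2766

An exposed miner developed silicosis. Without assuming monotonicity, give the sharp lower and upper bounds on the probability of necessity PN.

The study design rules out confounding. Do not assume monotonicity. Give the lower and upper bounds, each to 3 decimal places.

p₁ = P(outcome | exposed) = 1132/1771 = 0.63919
p₀ = P(outcome | unexposed) = 1346/2766 = 0.48662
Under exogeneity alone the bounds on PN are max{0,(p₁−p₀)/p₁} ≤ PN ≤ min{1,(1−p₀)/p₁}.
  lower = (p₁ − p₀)/p₁ = 0.15256 / 0.63919 ≈ 0.2387
  upper = min{1, (1 − p₀)/p₁} = 0.51338 / 0.63919 ≈ 0.8032

0.239 ≤ PN ≤ 0.803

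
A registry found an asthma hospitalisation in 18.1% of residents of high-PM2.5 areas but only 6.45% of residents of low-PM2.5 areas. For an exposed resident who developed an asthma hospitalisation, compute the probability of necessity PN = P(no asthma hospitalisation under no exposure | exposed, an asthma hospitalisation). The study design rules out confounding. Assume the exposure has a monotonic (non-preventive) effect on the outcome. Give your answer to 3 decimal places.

p₁ = 0.181, p₀ = 0.0645.
Under exogeneity and monotonicity, PN = (p₁ − p₀) / p₁.
PN = (0.181 − 0.0645) / 0.181 = 0.1165 / 0.181 ≈ 0.6436

PN ≈ 0.644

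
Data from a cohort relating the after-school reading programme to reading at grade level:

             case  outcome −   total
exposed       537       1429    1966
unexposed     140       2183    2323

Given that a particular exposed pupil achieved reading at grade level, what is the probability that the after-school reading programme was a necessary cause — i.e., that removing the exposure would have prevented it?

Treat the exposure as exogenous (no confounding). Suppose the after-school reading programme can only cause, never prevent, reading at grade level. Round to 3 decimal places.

PN ≈ 0.779

p₁ = P(outcome | exposed) = 537/1966 = 0.27314
p₀ = P(outcome | unexposed) = 140/2323 = 0.060267
Under exogeneity and monotonicity, PN = (p₁ − p₀) / p₁.
PN = (0.27314 − 0.060267) / 0.27314 = 0.21288 / 0.27314 ≈ 0.7794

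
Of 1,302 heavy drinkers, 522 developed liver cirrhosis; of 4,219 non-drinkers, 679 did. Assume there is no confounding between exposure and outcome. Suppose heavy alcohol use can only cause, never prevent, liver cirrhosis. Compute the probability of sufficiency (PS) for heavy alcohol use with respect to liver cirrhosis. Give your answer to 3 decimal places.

PS ≈ 0.286

p₁ = P(outcome | exposed) = 522/1302 = 0.40092
p₀ = P(outcome | unexposed) = 679/4219 = 0.16094
Under exogeneity and monotonicity, PS = (p₁ − p₀) / (1 − p₀).
PS = (0.40092 − 0.16094) / (1 − 0.16094) = 0.23998 / 0.83906 ≈ 0.2860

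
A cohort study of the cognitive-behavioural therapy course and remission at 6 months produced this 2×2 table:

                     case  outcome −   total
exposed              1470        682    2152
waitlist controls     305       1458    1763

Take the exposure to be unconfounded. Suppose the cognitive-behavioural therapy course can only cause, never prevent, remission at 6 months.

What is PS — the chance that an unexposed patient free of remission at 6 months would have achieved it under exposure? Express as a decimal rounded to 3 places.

p₁ = P(outcome | exposed) = 1470/2152 = 0.68309
p₀ = P(outcome | unexposed) = 305/1763 = 0.173
Under exogeneity and monotonicity, PS = (p₁ − p₀) / (1 − p₀).
PS = (0.68309 − 0.173) / (1 − 0.173) = 0.51008 / 0.827 ≈ 0.6168

PS ≈ 0.617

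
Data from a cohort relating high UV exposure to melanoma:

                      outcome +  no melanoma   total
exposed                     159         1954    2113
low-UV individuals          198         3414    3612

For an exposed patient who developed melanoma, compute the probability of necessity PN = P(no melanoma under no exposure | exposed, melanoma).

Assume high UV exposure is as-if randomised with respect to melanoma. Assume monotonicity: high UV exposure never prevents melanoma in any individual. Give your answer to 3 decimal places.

p₁ = P(outcome | exposed) = 159/2113 = 0.075248
p₀ = P(outcome | unexposed) = 198/3612 = 0.054817
Under exogeneity and monotonicity, PN = (p₁ − p₀)/p₁.
PN = (0.075248 − 0.054817) / 0.075248 ≈ 0.2715

PN ≈ 0.272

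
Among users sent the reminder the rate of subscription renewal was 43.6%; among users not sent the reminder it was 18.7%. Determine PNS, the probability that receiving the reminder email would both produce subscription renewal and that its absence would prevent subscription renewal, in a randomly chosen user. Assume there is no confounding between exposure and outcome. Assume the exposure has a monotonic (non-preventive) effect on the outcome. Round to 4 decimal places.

p₁ = 0.436, p₀ = 0.187.
Under exogeneity and monotonicity, PNS = p₁ − p₀.
PNS = 0.436 − 0.187 = 0.249

PNS ≈ 0.2490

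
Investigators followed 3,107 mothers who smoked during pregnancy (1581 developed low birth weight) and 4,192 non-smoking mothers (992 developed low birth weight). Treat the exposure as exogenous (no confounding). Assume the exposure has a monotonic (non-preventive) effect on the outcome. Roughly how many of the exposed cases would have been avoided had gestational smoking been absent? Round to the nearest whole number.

about 846 cases

p₁ = P(outcome | exposed) = 1581/3107 = 0.50885
p₀ = P(outcome | unexposed) = 992/4192 = 0.23664
PN = (p₁ − p₀)/p₁ = (0.50885 − 0.23664) / 0.50885 ≈ 0.53495.
Attributable cases ≈ PN × (exposed cases) = 0.53495 × 1581 ≈ 845.76.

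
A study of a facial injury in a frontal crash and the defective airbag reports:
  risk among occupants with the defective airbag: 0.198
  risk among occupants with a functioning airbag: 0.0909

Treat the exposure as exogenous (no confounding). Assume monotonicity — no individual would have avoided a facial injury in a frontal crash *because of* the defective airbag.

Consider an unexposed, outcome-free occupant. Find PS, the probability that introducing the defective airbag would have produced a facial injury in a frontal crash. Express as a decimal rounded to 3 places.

Let p₁ = 0.198, p₀ = 0.0909.
Under exogeneity and monotonicity, PS = (p₁ − p₀) / (1 − p₀).
PS = (0.198 − 0.0909) / (1 − 0.0909) = 0.1071 / 0.9091 ≈ 0.1178

PS ≈ 0.118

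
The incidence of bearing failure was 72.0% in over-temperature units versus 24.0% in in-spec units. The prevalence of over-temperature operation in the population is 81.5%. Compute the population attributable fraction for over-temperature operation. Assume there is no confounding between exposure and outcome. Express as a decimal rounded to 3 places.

p₁ = 0.72, p₀ = 0.24.
Overall risk P(Y=1) = π·p₁ + (1−π)·p₀ = 0.815×0.72 + 0.185×0.24 = 0.6312.
Under exogeneity, PAF = [P(Y=1) − p₀] / P(Y=1).
PAF = (0.6312 − 0.24) / 0.6312 ≈ 0.6198

PAF ≈ 0.620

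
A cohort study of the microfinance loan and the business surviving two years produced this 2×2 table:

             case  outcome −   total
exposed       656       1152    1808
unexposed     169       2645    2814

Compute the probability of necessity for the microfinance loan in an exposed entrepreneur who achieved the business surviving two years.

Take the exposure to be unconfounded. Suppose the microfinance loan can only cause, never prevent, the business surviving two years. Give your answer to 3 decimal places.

p₁ = P(outcome | exposed) = 656/1808 = 0.36283
p₀ = P(outcome | unexposed) = 169/2814 = 0.060057
Under exogeneity and monotonicity, PN = (p₁ − p₀)/p₁.
PN = (0.36283 − 0.060057) / 0.36283 ≈ 0.8345

PN ≈ 0.834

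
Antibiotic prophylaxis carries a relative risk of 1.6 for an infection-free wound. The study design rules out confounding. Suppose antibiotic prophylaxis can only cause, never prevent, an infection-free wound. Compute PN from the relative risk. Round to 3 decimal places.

Under exogeneity and monotonicity, PN = (RR − 1) / RR = 1 − 1/RR.
PN = (1.6 − 1) / 1.6 = 0.6 / 1.6 ≈ 0.3750

PN ≈ 0.375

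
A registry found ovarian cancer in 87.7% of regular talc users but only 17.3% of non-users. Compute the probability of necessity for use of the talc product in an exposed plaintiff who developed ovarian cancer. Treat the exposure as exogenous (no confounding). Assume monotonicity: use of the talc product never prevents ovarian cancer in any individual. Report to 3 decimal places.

p₁ = 0.877, p₀ = 0.173.
Under exogeneity and monotonicity, PN = (p₁ − p₀) / p₁.
PN = (0.877 − 0.173) / 0.877 = 0.704 / 0.877 ≈ 0.8027

PN ≈ 0.803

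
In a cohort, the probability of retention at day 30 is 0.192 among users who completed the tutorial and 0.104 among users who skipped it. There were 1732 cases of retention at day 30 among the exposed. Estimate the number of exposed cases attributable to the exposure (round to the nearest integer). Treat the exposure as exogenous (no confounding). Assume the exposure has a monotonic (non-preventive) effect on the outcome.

about 794 cases

Let p₁ = 0.192, p₀ = 0.104.
PN = (p₁ − p₀)/p₁ = (0.192 − 0.104) / 0.192 ≈ 0.45833.
Attributable cases ≈ PN × (exposed cases) = 0.45833 × 1732 ≈ 793.83.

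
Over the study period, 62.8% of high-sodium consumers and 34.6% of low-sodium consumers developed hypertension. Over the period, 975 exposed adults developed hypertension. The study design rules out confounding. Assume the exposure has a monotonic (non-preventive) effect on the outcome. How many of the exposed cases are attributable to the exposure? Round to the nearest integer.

p₁ = 0.628, p₀ = 0.346.
PN = (p₁ − p₀)/p₁ = (0.628 − 0.346) / 0.628 ≈ 0.44904.
Attributable cases ≈ PN × (exposed cases) = 0.44904 × 975 ≈ 437.82.

about 438 cases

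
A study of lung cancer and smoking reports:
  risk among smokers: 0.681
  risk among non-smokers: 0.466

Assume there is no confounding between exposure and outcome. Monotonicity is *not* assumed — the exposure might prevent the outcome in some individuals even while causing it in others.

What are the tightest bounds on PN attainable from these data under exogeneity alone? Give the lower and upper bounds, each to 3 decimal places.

0.316 ≤ PN ≤ 0.784

Let p₁ = 0.681, p₀ = 0.466.
Under exogeneity alone the bounds on PN are max{0,(p₁−p₀)/p₁} ≤ PN ≤ min{1,(1−p₀)/p₁}.
  lower = (p₁ − p₀)/p₁ = 0.215 / 0.681 ≈ 0.3157
  upper = min{1, (1 − p₀)/p₁} = 0.534 / 0.681 ≈ 0.7841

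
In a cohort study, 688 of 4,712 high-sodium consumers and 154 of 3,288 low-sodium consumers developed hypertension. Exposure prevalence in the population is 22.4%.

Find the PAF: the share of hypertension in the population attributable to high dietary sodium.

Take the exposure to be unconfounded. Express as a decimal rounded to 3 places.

p₁ = P(outcome | exposed) = 688/4712 = 0.14601
p₀ = P(outcome | unexposed) = 154/3288 = 0.046837
Overall risk P(Y=1) = π·p₁ + (1−π)·p₀ = 0.224×0.14601 + 0.776×0.046837 = 0.069052.
Under exogeneity, PAF = [P(Y=1) − p₀] / P(Y=1).
PAF = (0.069052 − 0.046837) / 0.069052 ≈ 0.3217

PAF ≈ 0.322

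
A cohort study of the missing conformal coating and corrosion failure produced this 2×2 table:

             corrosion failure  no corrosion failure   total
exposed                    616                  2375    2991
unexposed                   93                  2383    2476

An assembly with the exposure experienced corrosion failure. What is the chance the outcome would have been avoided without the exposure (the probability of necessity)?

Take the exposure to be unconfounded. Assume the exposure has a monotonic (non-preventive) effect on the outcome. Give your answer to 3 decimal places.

p₁ = P(outcome | exposed) = 616/2991 = 0.20595
p₀ = P(outcome | unexposed) = 93/2476 = 0.037561
Under exogeneity and monotonicity, PN = (p₁ − p₀)/p₁.
PN = (0.20595 − 0.037561) / 0.20595 ≈ 0.8176

PN ≈ 0.818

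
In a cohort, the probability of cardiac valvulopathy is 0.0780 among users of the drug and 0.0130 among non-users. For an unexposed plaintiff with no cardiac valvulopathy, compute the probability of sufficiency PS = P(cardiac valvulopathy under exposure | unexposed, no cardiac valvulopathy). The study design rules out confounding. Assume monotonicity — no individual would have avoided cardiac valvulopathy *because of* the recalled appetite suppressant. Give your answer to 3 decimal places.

PS ≈ 0.066

Let p₁ = 0.078, p₀ = 0.013.
Under exogeneity and monotonicity, PS = (p₁ − p₀) / (1 − p₀).
PS = (0.078 − 0.013) / (1 − 0.013) = 0.065 / 0.987 ≈ 0.0659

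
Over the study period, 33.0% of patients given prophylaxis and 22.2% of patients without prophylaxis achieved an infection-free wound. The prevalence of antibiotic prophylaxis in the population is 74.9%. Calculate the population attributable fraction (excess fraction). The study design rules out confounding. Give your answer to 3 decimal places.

PAF ≈ 0.267

p₁ = 0.33, p₀ = 0.222.
Overall risk P(Y=1) = π·p₁ + (1−π)·p₀ = 0.749×0.33 + 0.251×0.222 = 0.30289.
Under exogeneity, PAF = [P(Y=1) − p₀] / P(Y=1).
PAF = (0.30289 − 0.222) / 0.30289 ≈ 0.2671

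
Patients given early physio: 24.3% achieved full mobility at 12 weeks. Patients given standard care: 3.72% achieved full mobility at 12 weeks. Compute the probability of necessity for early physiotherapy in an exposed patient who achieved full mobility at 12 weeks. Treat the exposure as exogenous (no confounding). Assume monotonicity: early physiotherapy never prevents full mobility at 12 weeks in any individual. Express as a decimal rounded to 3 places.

PN ≈ 0.847

p₁ = 0.243, p₀ = 0.0372.
Under exogeneity and monotonicity, PN = (p₁ − p₀) / p₁.
PN = (0.243 − 0.0372) / 0.243 = 0.2058 / 0.243 ≈ 0.8469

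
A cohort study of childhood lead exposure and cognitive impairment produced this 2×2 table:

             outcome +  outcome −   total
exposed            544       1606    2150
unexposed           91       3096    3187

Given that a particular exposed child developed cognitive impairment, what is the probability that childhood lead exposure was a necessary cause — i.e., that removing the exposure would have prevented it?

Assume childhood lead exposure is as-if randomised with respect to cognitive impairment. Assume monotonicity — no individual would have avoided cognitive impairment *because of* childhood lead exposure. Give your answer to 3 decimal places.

p₁ = P(outcome | exposed) = 544/2150 = 0.25302
p₀ = P(outcome | unexposed) = 91/3187 = 0.028553
Under exogeneity and monotonicity, PN = (p₁ − p₀)/p₁.
PN = (0.25302 − 0.028553) / 0.25302 ≈ 0.8872

PN ≈ 0.887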